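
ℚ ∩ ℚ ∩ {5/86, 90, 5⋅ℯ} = {5/86, 90}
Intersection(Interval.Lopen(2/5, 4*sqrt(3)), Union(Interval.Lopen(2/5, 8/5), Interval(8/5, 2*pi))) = Interval.Lopen(2/5, 2*pi)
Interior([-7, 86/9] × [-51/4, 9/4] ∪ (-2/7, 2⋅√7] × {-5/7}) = (-7, 86/9) × (-51/4, 9/4)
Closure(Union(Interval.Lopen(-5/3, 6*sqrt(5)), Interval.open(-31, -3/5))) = Interval(-31, 6*sqrt(5))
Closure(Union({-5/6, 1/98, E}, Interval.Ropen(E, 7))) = Union({-5/6, 1/98}, Interval(E, 7))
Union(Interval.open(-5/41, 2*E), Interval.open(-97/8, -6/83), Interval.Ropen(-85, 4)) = Interval.Ropen(-85, 2*E)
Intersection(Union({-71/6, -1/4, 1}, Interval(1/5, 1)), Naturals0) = Range(1, 2, 1)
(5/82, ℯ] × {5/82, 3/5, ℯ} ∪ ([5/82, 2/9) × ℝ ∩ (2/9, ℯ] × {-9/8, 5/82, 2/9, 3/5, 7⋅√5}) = (5/82, ℯ] × {5/82, 3/5, ℯ}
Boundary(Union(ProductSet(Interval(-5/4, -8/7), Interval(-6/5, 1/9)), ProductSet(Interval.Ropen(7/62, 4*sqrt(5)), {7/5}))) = Union(ProductSet({-5/4, -8/7}, Interval(-6/5, 1/9)), ProductSet(Interval(-5/4, -8/7), {-6/5, 1/9}), ProductSet(Interval(7/62, 4*sqrt(5)), {7/5}))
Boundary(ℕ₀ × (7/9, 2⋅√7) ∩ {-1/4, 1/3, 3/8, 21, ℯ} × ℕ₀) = {21} × {1, 2, …, 5}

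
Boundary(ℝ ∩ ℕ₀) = ℕ₀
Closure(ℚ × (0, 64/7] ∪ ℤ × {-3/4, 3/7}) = (ℤ × {-3/4, 3/7}) ∪ (ℝ × [0, 64/7])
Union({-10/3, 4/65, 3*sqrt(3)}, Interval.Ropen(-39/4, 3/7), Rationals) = Union({3*sqrt(3)}, Interval(-39/4, 3/7), Rationals)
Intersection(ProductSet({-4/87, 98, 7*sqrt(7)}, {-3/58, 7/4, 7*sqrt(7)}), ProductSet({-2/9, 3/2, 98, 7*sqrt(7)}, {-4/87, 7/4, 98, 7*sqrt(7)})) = ProductSet({98, 7*sqrt(7)}, {7/4, 7*sqrt(7)})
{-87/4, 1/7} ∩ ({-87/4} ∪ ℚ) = {-87/4, 1/7}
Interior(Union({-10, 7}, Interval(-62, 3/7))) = Interval.open(-62, 3/7)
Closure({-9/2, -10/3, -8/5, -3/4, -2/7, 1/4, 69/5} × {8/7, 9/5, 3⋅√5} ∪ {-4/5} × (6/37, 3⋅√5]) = ({-4/5} × [6/37, 3⋅√5]) ∪ ({-9/2, -10/3, -8/5, -3/4, -2/7, 1/4, 69/5} × {8/7, 9/5, 3⋅√5})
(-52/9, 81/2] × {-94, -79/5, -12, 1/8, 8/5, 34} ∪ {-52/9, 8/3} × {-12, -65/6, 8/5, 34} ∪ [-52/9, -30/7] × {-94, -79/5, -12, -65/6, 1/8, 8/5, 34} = ({-52/9, 8/3} × {-12, -65/6, 8/5, 34}) ∪ ((-52/9, 81/2] × {-94, -79/5, -12, 1/8, 8/5, 34}) ∪ ([-52/9, -30/7] × {-94, -79/5, -12, -65/6, 1/8, 8/5, 34})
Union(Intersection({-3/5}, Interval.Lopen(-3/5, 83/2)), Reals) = Reals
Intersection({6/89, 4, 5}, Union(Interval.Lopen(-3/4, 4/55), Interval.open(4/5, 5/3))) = {6/89}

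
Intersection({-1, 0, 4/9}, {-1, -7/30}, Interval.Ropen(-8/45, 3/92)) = EmptySet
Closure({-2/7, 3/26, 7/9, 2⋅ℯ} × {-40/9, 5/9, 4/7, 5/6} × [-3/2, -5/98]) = {-2/7, 3/26, 7/9, 2⋅ℯ} × {-40/9, 5/9, 4/7, 5/6} × [-3/2, -5/98]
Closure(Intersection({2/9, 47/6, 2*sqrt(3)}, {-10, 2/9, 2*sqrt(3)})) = {2/9, 2*sqrt(3)}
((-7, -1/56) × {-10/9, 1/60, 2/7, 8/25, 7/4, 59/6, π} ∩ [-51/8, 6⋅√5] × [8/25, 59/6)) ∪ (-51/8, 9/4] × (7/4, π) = ([-51/8, -1/56) × {8/25, 7/4, π}) ∪ ((-51/8, 9/4] × (7/4, π))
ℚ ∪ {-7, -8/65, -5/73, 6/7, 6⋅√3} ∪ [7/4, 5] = ℚ ∪ [7/4, 5] ∪ {6⋅√3}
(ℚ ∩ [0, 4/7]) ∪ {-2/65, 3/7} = {-2/65} ∪ (ℚ ∩ [0, 4/7])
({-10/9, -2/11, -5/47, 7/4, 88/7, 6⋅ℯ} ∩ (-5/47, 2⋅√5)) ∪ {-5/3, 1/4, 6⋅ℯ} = {-5/3, 1/4, 7/4, 6⋅ℯ}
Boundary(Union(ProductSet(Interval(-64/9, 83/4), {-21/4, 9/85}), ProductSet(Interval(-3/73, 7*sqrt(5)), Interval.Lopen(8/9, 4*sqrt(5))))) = Union(ProductSet({-3/73, 7*sqrt(5)}, Interval(8/9, 4*sqrt(5))), ProductSet(Interval(-64/9, 83/4), {-21/4, 9/85}), ProductSet(Interval(-3/73, 7*sqrt(5)), {8/9, 4*sqrt(5)}))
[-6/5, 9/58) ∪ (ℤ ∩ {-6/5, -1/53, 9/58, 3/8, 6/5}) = [-6/5, 9/58)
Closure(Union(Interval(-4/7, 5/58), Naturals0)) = Union(Complement(Naturals0, Interval.open(-4/7, 5/58)), Interval(-4/7, 5/58), Naturals0)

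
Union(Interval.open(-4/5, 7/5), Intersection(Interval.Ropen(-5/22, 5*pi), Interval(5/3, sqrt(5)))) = Union(Interval.open(-4/5, 7/5), Interval(5/3, sqrt(5)))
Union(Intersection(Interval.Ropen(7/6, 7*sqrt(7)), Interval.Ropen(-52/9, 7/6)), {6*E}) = {6*E}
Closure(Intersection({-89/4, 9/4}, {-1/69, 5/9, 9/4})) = {9/4}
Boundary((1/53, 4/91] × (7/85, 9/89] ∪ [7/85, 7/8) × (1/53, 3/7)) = ({1/53, 4/91} × [7/85, 9/89]) ∪ ({7/85, 7/8} × [1/53, 3/7]) ∪ ([1/53, 4/91] × {7/85, 9/89}) ∪ ([7/85, 7/8] × {1/53, 3/7})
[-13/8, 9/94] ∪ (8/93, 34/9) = [-13/8, 34/9)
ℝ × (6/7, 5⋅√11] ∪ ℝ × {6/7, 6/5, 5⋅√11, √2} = ℝ × [6/7, 5⋅√11]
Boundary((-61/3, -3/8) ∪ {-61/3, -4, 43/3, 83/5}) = {-61/3, -3/8, 43/3, 83/5}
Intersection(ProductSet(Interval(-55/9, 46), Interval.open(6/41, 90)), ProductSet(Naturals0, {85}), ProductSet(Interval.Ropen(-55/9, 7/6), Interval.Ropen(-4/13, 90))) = ProductSet(Range(0, 2, 1), {85})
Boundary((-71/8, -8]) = {-71/8, -8}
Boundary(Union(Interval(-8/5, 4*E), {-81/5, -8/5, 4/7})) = {-81/5, -8/5, 4*E}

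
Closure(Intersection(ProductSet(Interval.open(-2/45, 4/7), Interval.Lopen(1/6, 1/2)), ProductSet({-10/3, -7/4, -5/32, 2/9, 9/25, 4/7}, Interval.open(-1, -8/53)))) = EmptySet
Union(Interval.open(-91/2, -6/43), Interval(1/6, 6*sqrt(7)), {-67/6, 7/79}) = Union({7/79}, Interval.open(-91/2, -6/43), Interval(1/6, 6*sqrt(7)))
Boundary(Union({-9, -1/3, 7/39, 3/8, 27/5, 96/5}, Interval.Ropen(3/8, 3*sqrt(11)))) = {-9, -1/3, 7/39, 3/8, 96/5, 3*sqrt(11)}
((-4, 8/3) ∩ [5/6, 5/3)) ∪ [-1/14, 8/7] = [-1/14, 5/3)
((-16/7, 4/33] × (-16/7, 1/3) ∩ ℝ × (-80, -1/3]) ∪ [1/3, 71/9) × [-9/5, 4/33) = ((-16/7, 4/33] × (-16/7, -1/3]) ∪ ([1/3, 71/9) × [-9/5, 4/33))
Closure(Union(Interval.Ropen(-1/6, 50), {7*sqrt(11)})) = Interval(-1/6, 50)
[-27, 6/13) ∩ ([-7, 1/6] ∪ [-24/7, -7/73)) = [-7, 1/6]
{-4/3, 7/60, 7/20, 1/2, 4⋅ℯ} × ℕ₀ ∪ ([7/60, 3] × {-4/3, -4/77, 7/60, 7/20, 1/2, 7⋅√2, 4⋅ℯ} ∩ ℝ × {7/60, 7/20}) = ([7/60, 3] × {7/60, 7/20}) ∪ ({-4/3, 7/60, 7/20, 1/2, 4⋅ℯ} × ℕ₀)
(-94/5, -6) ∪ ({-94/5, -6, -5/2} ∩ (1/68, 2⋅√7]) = (-94/5, -6)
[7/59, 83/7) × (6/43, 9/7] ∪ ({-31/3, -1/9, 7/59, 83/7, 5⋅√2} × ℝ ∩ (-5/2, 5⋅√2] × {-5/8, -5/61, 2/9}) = ([7/59, 83/7) × (6/43, 9/7]) ∪ ({-1/9, 7/59, 5⋅√2} × {-5/8, -5/61, 2/9})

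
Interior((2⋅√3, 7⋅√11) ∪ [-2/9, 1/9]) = (-2/9, 1/9) ∪ (2⋅√3, 7⋅√11)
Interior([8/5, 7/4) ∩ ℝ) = (8/5, 7/4)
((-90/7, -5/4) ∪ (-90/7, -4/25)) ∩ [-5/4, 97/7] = [-5/4, -4/25)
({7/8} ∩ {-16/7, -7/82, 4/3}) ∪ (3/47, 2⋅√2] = (3/47, 2⋅√2]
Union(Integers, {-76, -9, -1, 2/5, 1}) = Union({2/5}, Integers)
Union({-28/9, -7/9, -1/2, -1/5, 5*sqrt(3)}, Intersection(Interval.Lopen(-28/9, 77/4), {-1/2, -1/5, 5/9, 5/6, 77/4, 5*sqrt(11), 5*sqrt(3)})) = {-28/9, -7/9, -1/2, -1/5, 5/9, 5/6, 77/4, 5*sqrt(11), 5*sqrt(3)}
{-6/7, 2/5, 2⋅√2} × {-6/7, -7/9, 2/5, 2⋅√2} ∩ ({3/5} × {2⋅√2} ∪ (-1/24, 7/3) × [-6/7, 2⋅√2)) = {2/5} × {-6/7, -7/9, 2/5}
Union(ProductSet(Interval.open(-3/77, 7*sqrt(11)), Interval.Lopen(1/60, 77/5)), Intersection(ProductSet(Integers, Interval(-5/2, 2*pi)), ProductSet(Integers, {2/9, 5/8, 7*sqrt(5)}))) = Union(ProductSet(Integers, {2/9, 5/8}), ProductSet(Interval.open(-3/77, 7*sqrt(11)), Interval.Lopen(1/60, 77/5)))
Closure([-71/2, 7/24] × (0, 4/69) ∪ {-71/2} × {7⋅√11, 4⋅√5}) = ([-71/2, 7/24] × [0, 4/69]) ∪ ({-71/2} × {7⋅√11, 4⋅√5})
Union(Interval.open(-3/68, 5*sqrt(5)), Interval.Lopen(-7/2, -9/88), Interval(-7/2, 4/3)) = Interval.Ropen(-7/2, 5*sqrt(5))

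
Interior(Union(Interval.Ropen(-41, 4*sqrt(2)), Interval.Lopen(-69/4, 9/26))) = Interval.open(-41, 4*sqrt(2))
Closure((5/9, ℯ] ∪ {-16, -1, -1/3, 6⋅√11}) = {-16, -1, -1/3, 6⋅√11} ∪ [5/9, ℯ]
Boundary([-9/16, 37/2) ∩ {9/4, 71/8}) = {9/4, 71/8}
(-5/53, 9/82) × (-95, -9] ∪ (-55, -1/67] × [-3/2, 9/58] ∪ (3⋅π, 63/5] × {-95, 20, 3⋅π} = ((-55, -1/67] × [-3/2, 9/58]) ∪ ((-5/53, 9/82) × (-95, -9]) ∪ ((3⋅π, 63/5] × {-95, 20, 3⋅π})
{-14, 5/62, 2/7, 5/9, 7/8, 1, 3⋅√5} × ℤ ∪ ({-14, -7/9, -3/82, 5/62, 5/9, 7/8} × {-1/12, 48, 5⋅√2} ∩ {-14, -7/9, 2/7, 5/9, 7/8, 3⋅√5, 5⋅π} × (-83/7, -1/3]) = {-14, 5/62, 2/7, 5/9, 7/8, 1, 3⋅√5} × ℤ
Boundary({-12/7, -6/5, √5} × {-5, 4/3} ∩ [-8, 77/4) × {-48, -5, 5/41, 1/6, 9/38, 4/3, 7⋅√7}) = {-12/7, -6/5, √5} × {-5, 4/3}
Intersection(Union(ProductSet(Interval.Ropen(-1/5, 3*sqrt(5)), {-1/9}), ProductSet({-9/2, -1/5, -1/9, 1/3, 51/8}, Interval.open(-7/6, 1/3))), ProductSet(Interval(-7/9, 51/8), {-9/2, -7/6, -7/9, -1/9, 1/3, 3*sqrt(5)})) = Union(ProductSet({-1/5, -1/9, 1/3, 51/8}, {-7/9, -1/9}), ProductSet(Interval(-1/5, 51/8), {-1/9}))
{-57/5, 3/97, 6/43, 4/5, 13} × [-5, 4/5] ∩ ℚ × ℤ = {-57/5, 3/97, 6/43, 4/5, 13} × {-5, -4, …, 0}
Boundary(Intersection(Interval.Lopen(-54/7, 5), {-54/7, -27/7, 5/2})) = {-27/7, 5/2}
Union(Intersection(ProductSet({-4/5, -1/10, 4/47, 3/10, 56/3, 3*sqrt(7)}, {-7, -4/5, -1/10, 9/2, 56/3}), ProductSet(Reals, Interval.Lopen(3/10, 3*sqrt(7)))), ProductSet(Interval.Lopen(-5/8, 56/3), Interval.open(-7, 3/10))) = Union(ProductSet({-4/5, -1/10, 4/47, 3/10, 56/3, 3*sqrt(7)}, {9/2}), ProductSet(Interval.Lopen(-5/8, 56/3), Interval.open(-7, 3/10)))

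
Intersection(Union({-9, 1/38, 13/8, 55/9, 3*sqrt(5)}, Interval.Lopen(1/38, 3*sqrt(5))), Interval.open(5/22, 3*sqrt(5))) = Interval.open(5/22, 3*sqrt(5))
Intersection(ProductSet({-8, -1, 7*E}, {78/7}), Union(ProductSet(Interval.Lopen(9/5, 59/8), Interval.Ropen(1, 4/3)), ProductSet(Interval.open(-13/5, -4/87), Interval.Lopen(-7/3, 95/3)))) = ProductSet({-1}, {78/7})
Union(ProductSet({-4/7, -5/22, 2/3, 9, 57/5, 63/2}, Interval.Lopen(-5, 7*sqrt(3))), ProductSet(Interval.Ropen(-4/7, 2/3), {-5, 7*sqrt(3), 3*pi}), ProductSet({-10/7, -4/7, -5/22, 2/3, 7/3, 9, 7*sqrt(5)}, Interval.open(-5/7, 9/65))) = Union(ProductSet({-4/7, -5/22, 2/3, 9, 57/5, 63/2}, Interval.Lopen(-5, 7*sqrt(3))), ProductSet({-10/7, -4/7, -5/22, 2/3, 7/3, 9, 7*sqrt(5)}, Interval.open(-5/7, 9/65)), ProductSet(Interval.Ropen(-4/7, 2/3), {-5, 7*sqrt(3), 3*pi}))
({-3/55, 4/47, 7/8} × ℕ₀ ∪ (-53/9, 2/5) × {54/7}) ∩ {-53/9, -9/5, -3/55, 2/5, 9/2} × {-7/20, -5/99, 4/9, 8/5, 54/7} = {-9/5, -3/55} × {54/7}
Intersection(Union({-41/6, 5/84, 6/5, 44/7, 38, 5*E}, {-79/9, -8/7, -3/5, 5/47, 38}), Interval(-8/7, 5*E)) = {-8/7, -3/5, 5/84, 5/47, 6/5, 44/7, 5*E}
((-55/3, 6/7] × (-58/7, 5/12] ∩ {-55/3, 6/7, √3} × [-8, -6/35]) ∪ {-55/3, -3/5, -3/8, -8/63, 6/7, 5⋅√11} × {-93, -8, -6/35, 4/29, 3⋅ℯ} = ({6/7} × [-8, -6/35]) ∪ ({-55/3, -3/5, -3/8, -8/63, 6/7, 5⋅√11} × {-93, -8, -6/35, 4/29, 3⋅ℯ})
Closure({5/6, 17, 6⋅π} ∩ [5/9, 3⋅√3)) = {5/6}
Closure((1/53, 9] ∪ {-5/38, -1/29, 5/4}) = {-5/38, -1/29} ∪ [1/53, 9]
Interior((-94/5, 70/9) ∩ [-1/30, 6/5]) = (-1/30, 6/5)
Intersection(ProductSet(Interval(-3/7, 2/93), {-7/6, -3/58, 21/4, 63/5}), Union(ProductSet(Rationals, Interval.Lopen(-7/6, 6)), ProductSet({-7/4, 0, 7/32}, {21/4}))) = ProductSet(Intersection(Interval(-3/7, 2/93), Rationals), {-3/58, 21/4})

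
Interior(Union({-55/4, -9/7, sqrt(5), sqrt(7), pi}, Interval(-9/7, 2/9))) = Interval.open(-9/7, 2/9)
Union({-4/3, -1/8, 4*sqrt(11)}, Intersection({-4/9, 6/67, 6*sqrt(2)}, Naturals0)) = {-4/3, -1/8, 4*sqrt(11)}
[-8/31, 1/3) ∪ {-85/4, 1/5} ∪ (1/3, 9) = {-85/4} ∪ [-8/31, 1/3) ∪ (1/3, 9)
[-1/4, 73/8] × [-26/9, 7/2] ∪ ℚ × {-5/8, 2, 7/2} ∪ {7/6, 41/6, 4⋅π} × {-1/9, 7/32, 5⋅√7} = (ℚ × {-5/8, 2, 7/2}) ∪ ([-1/4, 73/8] × [-26/9, 7/2]) ∪ ({7/6, 41/6, 4⋅π} × {-1/9, 7/32, 5⋅√7})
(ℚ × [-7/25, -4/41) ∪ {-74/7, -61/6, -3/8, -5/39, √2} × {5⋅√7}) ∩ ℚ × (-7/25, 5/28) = ℚ × (-7/25, -4/41)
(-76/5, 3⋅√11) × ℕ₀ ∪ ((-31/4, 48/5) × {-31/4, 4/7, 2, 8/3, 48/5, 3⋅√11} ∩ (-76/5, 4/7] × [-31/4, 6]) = ((-76/5, 3⋅√11) × ℕ₀) ∪ ((-31/4, 4/7] × {-31/4, 4/7, 2, 8/3})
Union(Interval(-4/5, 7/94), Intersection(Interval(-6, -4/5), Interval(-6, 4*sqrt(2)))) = Interval(-6, 7/94)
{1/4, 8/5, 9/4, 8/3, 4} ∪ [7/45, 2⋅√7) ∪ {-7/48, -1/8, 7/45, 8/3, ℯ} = {-7/48, -1/8} ∪ [7/45, 2⋅√7)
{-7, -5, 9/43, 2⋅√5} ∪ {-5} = {-7, -5, 9/43, 2⋅√5}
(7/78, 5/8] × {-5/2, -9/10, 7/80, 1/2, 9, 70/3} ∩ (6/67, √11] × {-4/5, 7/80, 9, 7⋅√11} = (7/78, 5/8] × {7/80, 9}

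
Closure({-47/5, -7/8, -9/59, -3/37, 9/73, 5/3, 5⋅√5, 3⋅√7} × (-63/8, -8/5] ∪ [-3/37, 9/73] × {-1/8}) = ([-3/37, 9/73] × {-1/8}) ∪ ({-47/5, -7/8, -9/59, -3/37, 9/73, 5/3, 5⋅√5, 3⋅√7} × [-63/8, -8/5])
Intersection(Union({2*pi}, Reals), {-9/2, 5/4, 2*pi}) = {-9/2, 5/4, 2*pi}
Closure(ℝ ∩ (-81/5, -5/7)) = [-81/5, -5/7]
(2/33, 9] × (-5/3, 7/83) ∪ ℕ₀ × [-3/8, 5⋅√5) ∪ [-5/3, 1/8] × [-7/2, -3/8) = ([-5/3, 1/8] × [-7/2, -3/8)) ∪ ((2/33, 9] × (-5/3, 7/83)) ∪ (ℕ₀ × [-3/8, 5⋅√5))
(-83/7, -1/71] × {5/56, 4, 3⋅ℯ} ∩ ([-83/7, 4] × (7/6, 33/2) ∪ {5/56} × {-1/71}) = (-83/7, -1/71] × {4, 3⋅ℯ}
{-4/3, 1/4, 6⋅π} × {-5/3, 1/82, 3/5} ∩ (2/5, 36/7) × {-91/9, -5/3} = ∅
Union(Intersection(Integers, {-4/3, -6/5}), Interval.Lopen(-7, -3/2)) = Interval.Lopen(-7, -3/2)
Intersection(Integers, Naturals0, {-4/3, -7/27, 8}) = {8}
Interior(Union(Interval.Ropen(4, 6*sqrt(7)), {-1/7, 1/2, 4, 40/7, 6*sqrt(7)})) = Interval.open(4, 6*sqrt(7))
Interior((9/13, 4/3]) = (9/13, 4/3)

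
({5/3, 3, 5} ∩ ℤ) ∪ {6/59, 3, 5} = {6/59, 3, 5}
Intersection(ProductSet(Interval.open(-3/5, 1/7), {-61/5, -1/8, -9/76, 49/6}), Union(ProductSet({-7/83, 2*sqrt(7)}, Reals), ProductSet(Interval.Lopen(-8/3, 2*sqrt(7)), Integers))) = ProductSet({-7/83}, {-61/5, -1/8, -9/76, 49/6})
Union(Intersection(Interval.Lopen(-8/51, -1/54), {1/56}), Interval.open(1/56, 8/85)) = Interval.open(1/56, 8/85)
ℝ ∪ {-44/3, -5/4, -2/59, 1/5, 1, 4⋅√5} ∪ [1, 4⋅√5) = (-∞, ∞)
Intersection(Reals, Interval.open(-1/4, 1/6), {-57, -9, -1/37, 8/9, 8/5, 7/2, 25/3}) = {-1/37}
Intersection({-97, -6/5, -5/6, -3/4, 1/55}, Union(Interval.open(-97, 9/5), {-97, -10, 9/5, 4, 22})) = {-97, -6/5, -5/6, -3/4, 1/55}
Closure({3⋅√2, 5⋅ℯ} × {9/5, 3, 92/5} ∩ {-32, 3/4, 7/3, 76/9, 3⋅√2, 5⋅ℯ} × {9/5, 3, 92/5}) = {3⋅√2, 5⋅ℯ} × {9/5, 3, 92/5}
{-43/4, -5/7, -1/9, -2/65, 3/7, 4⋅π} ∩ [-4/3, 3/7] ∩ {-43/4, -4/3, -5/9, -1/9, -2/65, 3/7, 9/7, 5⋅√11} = {-1/9, -2/65, 3/7}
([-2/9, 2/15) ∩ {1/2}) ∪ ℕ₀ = ℕ₀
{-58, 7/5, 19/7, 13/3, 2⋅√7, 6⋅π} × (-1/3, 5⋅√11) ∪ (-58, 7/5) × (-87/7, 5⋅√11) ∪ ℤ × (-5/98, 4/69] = (ℤ × (-5/98, 4/69]) ∪ ((-58, 7/5) × (-87/7, 5⋅√11)) ∪ ({-58, 7/5, 19/7, 13/3, 2⋅√7, 6⋅π} × (-1/3, 5⋅√11))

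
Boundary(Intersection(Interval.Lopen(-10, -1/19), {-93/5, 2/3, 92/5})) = EmptySet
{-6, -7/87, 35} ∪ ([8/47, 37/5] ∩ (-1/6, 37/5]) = {-6, -7/87, 35} ∪ [8/47, 37/5]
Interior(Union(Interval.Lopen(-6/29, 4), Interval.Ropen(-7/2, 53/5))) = Interval.open(-7/2, 53/5)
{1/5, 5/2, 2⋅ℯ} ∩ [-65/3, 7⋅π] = {1/5, 5/2, 2⋅ℯ}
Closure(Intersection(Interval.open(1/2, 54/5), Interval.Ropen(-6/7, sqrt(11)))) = Interval(1/2, sqrt(11))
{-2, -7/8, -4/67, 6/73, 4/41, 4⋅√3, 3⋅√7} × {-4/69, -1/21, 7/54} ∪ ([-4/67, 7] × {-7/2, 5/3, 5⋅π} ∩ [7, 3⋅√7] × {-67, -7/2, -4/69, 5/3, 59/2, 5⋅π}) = ({7} × {-7/2, 5/3, 5⋅π}) ∪ ({-2, -7/8, -4/67, 6/73, 4/41, 4⋅√3, 3⋅√7} × {-4/69, -1/21, 7/54})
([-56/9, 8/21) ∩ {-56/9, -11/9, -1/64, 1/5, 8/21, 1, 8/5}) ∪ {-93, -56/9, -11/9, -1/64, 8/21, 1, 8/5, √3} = {-93, -56/9, -11/9, -1/64, 1/5, 8/21, 1, 8/5, √3}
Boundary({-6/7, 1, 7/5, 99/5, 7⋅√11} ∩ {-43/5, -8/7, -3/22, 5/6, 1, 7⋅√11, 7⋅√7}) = {1, 7⋅√11}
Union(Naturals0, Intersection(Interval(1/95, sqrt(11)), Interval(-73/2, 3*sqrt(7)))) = Union(Interval(1/95, sqrt(11)), Naturals0)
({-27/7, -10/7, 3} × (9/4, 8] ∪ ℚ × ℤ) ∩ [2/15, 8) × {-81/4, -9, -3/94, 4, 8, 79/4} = (ℚ ∩ [2/15, 8)) × {-9, 4, 8}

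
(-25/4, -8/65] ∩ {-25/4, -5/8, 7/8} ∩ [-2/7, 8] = ∅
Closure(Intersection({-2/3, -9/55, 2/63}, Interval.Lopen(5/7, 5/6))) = EmptySet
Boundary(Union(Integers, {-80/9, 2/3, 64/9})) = Union({-80/9, 2/3, 64/9}, Integers)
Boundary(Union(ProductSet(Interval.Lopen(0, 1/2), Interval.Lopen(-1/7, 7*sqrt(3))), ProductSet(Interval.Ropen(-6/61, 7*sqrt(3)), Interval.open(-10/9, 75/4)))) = Union(ProductSet({-6/61, 7*sqrt(3)}, Interval(-10/9, 75/4)), ProductSet(Interval(-6/61, 7*sqrt(3)), {-10/9, 75/4}))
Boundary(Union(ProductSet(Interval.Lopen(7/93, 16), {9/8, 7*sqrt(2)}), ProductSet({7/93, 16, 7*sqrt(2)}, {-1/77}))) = Union(ProductSet({7/93, 16, 7*sqrt(2)}, {-1/77}), ProductSet(Interval(7/93, 16), {9/8, 7*sqrt(2)}))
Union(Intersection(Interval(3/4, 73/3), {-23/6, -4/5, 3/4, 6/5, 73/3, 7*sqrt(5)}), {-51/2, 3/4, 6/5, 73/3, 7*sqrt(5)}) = {-51/2, 3/4, 6/5, 73/3, 7*sqrt(5)}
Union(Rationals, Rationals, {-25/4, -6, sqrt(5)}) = Union({sqrt(5)}, Rationals)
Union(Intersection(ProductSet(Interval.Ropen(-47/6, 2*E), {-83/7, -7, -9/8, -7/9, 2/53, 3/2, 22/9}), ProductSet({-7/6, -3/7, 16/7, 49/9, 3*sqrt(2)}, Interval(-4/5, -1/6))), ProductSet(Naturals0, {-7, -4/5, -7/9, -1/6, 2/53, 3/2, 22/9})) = Union(ProductSet({-7/6, -3/7, 16/7, 3*sqrt(2)}, {-7/9}), ProductSet(Naturals0, {-7, -4/5, -7/9, -1/6, 2/53, 3/2, 22/9}))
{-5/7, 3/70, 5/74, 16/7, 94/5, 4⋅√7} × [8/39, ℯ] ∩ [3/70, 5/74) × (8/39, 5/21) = {3/70} × (8/39, 5/21)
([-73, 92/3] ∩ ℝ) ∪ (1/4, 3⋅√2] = [-73, 92/3]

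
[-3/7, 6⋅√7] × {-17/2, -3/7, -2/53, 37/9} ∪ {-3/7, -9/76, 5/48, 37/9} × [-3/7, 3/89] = ({-3/7, -9/76, 5/48, 37/9} × [-3/7, 3/89]) ∪ ([-3/7, 6⋅√7] × {-17/2, -3/7, -2/53, 37/9})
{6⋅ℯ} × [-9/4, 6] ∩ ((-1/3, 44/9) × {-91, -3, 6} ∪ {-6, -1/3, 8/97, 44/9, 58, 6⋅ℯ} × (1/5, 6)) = {6⋅ℯ} × (1/5, 6)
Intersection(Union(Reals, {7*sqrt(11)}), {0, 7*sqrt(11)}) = {0, 7*sqrt(11)}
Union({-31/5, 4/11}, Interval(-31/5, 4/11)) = Interval(-31/5, 4/11)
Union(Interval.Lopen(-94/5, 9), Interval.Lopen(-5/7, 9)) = Interval.Lopen(-94/5, 9)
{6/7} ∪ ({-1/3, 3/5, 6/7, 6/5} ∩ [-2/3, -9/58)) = {-1/3, 6/7}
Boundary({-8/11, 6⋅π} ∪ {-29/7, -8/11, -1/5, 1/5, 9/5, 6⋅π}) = {-29/7, -8/11, -1/5, 1/5, 9/5, 6⋅π}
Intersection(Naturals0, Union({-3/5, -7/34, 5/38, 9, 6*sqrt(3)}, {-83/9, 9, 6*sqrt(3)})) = {9}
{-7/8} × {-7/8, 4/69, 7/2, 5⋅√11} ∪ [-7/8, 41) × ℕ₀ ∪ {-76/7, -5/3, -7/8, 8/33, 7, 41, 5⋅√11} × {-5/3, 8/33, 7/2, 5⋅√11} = ([-7/8, 41) × ℕ₀) ∪ ({-7/8} × {-7/8, 4/69, 7/2, 5⋅√11}) ∪ ({-76/7, -5/3, -7/8, 8/33, 7, 41, 5⋅√11} × {-5/3, 8/33, 7/2, 5⋅√11})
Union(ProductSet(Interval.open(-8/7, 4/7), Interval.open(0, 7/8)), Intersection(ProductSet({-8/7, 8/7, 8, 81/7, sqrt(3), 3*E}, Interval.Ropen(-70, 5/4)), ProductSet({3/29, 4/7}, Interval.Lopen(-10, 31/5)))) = ProductSet(Interval.open(-8/7, 4/7), Interval.open(0, 7/8))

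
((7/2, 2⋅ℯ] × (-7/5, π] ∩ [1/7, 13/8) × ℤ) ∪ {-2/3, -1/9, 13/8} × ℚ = {-2/3, -1/9, 13/8} × ℚ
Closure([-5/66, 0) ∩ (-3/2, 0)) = [-5/66, 0]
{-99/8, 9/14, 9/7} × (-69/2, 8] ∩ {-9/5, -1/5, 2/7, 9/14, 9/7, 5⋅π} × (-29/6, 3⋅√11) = {9/14, 9/7} × (-29/6, 8]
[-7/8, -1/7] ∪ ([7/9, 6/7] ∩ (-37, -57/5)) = [-7/8, -1/7]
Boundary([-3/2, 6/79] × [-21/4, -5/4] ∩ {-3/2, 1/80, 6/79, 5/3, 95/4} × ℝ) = {-3/2, 1/80, 6/79} × [-21/4, -5/4]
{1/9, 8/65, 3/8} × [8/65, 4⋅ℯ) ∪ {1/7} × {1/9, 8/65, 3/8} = ({1/7} × {1/9, 8/65, 3/8}) ∪ ({1/9, 8/65, 3/8} × [8/65, 4⋅ℯ))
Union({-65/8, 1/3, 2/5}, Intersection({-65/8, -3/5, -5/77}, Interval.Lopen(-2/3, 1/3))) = {-65/8, -3/5, -5/77, 1/3, 2/5}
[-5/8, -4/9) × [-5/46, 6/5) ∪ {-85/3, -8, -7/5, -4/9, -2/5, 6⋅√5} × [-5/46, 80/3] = ([-5/8, -4/9) × [-5/46, 6/5)) ∪ ({-85/3, -8, -7/5, -4/9, -2/5, 6⋅√5} × [-5/46, 80/3])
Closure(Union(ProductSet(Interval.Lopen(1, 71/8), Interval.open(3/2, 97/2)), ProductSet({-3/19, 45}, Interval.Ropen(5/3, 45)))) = Union(ProductSet({-3/19, 45}, Interval(5/3, 45)), ProductSet({1, 71/8}, Interval(3/2, 97/2)), ProductSet(Interval(1, 71/8), {3/2, 97/2}), ProductSet(Interval.Lopen(1, 71/8), Interval.open(3/2, 97/2)))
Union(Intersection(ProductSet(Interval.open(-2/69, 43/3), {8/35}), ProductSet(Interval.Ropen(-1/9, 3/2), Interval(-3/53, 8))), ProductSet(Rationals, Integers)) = Union(ProductSet(Interval.open(-2/69, 3/2), {8/35}), ProductSet(Rationals, Integers))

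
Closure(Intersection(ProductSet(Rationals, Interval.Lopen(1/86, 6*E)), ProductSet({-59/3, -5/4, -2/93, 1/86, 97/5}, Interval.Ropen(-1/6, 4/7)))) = ProductSet({-59/3, -5/4, -2/93, 1/86, 97/5}, Interval(1/86, 4/7))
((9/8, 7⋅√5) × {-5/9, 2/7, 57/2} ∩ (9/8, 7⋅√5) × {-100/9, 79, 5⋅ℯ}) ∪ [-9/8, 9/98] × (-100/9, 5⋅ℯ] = [-9/8, 9/98] × (-100/9, 5⋅ℯ]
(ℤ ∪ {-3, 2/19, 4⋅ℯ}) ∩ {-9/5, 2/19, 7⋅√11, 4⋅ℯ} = {2/19, 4⋅ℯ}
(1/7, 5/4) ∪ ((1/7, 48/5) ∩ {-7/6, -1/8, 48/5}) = (1/7, 5/4)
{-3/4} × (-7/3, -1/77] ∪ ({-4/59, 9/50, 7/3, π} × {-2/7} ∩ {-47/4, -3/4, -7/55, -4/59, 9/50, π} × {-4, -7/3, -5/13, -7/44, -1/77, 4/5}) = {-3/4} × (-7/3, -1/77]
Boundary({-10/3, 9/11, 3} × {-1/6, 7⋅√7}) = {-10/3, 9/11, 3} × {-1/6, 7⋅√7}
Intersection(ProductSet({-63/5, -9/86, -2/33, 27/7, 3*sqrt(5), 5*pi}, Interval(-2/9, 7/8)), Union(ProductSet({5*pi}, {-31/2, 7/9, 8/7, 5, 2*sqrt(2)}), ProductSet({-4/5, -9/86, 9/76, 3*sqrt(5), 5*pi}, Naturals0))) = Union(ProductSet({5*pi}, {7/9}), ProductSet({-9/86, 3*sqrt(5), 5*pi}, Range(0, 1, 1)))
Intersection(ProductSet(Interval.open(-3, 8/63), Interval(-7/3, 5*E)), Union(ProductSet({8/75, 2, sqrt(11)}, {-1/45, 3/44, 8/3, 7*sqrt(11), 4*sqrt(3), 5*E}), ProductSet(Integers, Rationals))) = Union(ProductSet({8/75}, {-1/45, 3/44, 8/3, 4*sqrt(3), 5*E}), ProductSet(Range(-2, 1, 1), Intersection(Interval(-7/3, 5*E), Rationals)))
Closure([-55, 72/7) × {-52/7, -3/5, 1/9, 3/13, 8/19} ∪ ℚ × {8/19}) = (ℝ × {8/19}) ∪ ([-55, 72/7] × {-52/7, -3/5, 1/9, 3/13, 8/19})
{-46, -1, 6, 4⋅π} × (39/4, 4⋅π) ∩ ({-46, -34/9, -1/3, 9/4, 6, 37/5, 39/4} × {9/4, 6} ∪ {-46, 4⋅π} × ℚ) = {-46, 4⋅π} × (ℚ ∩ (39/4, 4⋅π))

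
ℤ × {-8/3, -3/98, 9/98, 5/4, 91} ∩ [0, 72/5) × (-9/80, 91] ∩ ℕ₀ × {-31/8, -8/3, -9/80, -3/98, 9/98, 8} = {0, 1, …, 14} × {-3/98, 9/98}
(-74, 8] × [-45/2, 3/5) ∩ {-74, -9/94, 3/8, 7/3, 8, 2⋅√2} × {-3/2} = {-9/94, 3/8, 7/3, 8, 2⋅√2} × {-3/2}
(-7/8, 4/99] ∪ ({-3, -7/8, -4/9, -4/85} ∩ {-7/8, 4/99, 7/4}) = [-7/8, 4/99]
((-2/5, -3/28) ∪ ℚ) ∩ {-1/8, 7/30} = {-1/8, 7/30}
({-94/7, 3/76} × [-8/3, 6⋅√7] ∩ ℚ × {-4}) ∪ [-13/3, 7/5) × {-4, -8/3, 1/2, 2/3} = [-13/3, 7/5) × {-4, -8/3, 1/2, 2/3}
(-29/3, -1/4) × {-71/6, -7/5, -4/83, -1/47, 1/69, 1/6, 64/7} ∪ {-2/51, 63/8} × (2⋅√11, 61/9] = ({-2/51, 63/8} × (2⋅√11, 61/9]) ∪ ((-29/3, -1/4) × {-71/6, -7/5, -4/83, -1/47, 1/69, 1/6, 64/7})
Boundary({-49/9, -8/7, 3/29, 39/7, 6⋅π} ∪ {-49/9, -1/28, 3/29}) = {-49/9, -8/7, -1/28, 3/29, 39/7, 6⋅π}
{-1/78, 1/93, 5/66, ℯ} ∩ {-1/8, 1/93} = {1/93}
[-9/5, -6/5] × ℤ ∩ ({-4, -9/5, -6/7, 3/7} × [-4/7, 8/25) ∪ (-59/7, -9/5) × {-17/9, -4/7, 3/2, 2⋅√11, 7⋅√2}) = {-9/5} × {0}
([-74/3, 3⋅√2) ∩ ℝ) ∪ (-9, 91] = [-74/3, 91]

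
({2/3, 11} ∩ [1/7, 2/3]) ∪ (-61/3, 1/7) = (-61/3, 1/7) ∪ {2/3}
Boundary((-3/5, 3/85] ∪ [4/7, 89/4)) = {-3/5, 3/85, 4/7, 89/4}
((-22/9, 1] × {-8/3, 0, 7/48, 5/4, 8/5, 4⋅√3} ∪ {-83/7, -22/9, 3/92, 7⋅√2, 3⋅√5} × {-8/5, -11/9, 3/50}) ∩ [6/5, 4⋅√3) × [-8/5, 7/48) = {3⋅√5} × {-8/5, -11/9, 3/50}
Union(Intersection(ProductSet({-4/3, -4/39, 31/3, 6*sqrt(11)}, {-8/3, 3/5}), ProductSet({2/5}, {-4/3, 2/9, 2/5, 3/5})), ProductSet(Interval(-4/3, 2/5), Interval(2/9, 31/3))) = ProductSet(Interval(-4/3, 2/5), Interval(2/9, 31/3))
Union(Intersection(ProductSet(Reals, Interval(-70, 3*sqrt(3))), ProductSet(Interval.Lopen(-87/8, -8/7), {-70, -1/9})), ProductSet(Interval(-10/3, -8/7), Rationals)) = Union(ProductSet(Interval.Lopen(-87/8, -8/7), {-70, -1/9}), ProductSet(Interval(-10/3, -8/7), Rationals))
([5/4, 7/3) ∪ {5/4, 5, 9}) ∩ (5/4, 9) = (5/4, 7/3) ∪ {5}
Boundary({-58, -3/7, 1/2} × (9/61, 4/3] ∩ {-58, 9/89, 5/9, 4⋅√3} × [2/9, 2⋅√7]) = {-58} × [2/9, 4/3]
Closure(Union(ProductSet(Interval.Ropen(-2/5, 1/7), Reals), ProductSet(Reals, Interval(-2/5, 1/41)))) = Union(ProductSet({-2/5, 1/7}, Union(Interval(-oo, -2/5), Interval(1/41, oo))), ProductSet(Interval.Ropen(-2/5, 1/7), Reals), ProductSet(Reals, Interval(-2/5, 1/41)))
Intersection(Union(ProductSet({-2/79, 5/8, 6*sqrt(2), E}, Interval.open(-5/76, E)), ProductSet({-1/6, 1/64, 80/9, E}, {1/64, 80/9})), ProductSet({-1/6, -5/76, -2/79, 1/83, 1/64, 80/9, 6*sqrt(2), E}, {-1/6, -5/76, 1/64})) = ProductSet({-1/6, -2/79, 1/64, 80/9, 6*sqrt(2), E}, {1/64})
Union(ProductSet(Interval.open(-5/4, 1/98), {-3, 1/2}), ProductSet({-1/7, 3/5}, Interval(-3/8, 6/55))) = Union(ProductSet({-1/7, 3/5}, Interval(-3/8, 6/55)), ProductSet(Interval.open(-5/4, 1/98), {-3, 1/2}))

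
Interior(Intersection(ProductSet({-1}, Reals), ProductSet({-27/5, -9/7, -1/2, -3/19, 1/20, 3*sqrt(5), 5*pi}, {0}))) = EmptySet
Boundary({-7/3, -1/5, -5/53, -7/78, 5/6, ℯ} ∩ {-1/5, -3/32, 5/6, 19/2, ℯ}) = {-1/5, 5/6, ℯ}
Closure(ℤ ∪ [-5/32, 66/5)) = ℤ ∪ [-5/32, 66/5]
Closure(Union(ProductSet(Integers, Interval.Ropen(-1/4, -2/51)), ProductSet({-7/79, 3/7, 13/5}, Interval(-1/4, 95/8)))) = Union(ProductSet({-7/79, 3/7, 13/5}, Interval(-1/4, 95/8)), ProductSet(Integers, Interval(-1/4, -2/51)))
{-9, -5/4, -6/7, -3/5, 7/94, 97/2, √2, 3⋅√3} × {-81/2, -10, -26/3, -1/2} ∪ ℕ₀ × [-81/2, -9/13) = (ℕ₀ × [-81/2, -9/13)) ∪ ({-9, -5/4, -6/7, -3/5, 7/94, 97/2, √2, 3⋅√3} × {-81/2, -10, -26/3, -1/2})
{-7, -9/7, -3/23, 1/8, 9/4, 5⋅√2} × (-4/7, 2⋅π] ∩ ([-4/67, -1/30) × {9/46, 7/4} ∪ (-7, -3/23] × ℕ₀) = {-9/7, -3/23} × {0, 1, …, 6}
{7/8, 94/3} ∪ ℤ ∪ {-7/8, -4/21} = ℤ ∪ {-7/8, -4/21, 7/8, 94/3}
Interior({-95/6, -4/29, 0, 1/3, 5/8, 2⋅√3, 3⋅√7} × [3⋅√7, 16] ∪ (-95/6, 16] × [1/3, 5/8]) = (-95/6, 16) × (1/3, 5/8)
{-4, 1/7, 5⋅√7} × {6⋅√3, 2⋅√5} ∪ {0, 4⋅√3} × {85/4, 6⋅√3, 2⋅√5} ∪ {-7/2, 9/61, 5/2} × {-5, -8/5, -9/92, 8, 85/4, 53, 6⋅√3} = ({-7/2, 9/61, 5/2} × {-5, -8/5, -9/92, 8, 85/4, 53, 6⋅√3}) ∪ ({0, 4⋅√3} × {85/4, 6⋅√3, 2⋅√5}) ∪ ({-4, 1/7, 5⋅√7} × {6⋅√3, 2⋅√5})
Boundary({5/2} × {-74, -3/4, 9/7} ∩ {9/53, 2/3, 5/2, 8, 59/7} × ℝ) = {5/2} × {-74, -3/4, 9/7}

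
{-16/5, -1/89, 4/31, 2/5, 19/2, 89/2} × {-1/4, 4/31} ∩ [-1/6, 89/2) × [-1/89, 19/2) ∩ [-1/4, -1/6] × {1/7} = ∅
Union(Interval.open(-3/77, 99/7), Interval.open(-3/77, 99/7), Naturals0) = Union(Interval.open(-3/77, 99/7), Naturals0)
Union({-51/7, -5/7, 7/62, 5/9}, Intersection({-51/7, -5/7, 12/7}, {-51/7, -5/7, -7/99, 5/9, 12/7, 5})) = {-51/7, -5/7, 7/62, 5/9, 12/7}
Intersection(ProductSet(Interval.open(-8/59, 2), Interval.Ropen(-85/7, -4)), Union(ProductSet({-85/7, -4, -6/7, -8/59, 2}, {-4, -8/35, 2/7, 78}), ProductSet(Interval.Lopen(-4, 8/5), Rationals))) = ProductSet(Interval.Lopen(-8/59, 8/5), Intersection(Interval.Ropen(-85/7, -4), Rationals))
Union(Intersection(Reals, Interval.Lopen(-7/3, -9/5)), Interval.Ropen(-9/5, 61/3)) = Interval.open(-7/3, 61/3)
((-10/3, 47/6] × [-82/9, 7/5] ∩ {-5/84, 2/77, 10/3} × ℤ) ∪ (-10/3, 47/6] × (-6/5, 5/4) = ({-5/84, 2/77, 10/3} × {-9, -8, …, 1}) ∪ ((-10/3, 47/6] × (-6/5, 5/4))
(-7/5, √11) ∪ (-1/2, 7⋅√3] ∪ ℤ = ℤ ∪ (-7/5, 7⋅√3]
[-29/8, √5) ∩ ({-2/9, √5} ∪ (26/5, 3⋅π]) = {-2/9}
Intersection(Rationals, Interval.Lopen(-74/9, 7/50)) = Intersection(Interval.Lopen(-74/9, 7/50), Rationals)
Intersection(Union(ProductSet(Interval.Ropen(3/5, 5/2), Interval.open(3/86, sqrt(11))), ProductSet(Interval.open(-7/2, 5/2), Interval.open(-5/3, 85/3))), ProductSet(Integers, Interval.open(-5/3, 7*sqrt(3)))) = ProductSet(Range(-3, 3, 1), Interval.open(-5/3, 7*sqrt(3)))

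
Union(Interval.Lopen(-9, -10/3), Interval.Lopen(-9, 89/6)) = Interval.Lopen(-9, 89/6)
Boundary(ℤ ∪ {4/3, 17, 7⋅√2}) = ℤ ∪ {4/3, 7⋅√2}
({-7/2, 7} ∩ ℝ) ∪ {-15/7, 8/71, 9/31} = {-7/2, -15/7, 8/71, 9/31, 7}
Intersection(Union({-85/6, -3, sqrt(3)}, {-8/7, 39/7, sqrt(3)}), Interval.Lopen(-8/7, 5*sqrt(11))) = {39/7, sqrt(3)}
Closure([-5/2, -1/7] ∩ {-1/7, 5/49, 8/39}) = {-1/7}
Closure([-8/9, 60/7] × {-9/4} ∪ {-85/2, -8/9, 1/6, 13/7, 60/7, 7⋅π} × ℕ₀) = ([-8/9, 60/7] × {-9/4}) ∪ ({-85/2, -8/9, 1/6, 13/7, 60/7, 7⋅π} × ℕ₀)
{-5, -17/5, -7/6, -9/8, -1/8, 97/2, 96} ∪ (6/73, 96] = {-5, -17/5, -7/6, -9/8, -1/8} ∪ (6/73, 96]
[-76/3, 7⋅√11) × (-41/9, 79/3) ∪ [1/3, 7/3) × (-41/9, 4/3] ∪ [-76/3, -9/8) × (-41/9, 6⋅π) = [-76/3, 7⋅√11) × (-41/9, 79/3)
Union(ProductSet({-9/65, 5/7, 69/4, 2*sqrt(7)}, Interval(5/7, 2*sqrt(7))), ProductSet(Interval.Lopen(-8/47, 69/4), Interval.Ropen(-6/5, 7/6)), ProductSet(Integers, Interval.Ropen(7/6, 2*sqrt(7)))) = Union(ProductSet({-9/65, 5/7, 69/4, 2*sqrt(7)}, Interval(5/7, 2*sqrt(7))), ProductSet(Integers, Interval.Ropen(7/6, 2*sqrt(7))), ProductSet(Interval.Lopen(-8/47, 69/4), Interval.Ropen(-6/5, 7/6)))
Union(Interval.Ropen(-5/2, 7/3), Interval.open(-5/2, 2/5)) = Interval.Ropen(-5/2, 7/3)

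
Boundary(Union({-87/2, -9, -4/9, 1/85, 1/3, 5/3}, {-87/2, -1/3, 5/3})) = {-87/2, -9, -4/9, -1/3, 1/85, 1/3, 5/3}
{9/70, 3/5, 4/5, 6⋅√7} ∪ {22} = {9/70, 3/5, 4/5, 22, 6⋅√7}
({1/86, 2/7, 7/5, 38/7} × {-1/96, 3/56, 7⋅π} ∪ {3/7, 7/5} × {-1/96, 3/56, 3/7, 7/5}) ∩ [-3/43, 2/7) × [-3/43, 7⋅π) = {1/86} × {-1/96, 3/56}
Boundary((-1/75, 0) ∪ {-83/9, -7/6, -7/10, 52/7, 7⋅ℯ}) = {-83/9, -7/6, -7/10, -1/75, 0, 52/7, 7⋅ℯ}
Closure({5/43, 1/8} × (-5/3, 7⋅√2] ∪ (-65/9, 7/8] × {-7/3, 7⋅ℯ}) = ([-65/9, 7/8] × {-7/3, 7⋅ℯ}) ∪ ({5/43, 1/8} × [-5/3, 7⋅√2])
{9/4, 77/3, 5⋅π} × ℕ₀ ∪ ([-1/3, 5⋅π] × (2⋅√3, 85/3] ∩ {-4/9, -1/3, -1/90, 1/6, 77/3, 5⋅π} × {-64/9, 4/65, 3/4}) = {9/4, 77/3, 5⋅π} × ℕ₀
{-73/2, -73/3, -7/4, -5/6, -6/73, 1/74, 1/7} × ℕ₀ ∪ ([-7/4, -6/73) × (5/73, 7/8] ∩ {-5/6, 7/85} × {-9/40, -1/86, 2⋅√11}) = {-73/2, -73/3, -7/4, -5/6, -6/73, 1/74, 1/7} × ℕ₀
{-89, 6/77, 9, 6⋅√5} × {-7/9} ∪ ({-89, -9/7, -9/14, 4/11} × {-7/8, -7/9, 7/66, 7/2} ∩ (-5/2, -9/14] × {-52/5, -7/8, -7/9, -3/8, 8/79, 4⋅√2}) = ({-9/7, -9/14} × {-7/8, -7/9}) ∪ ({-89, 6/77, 9, 6⋅√5} × {-7/9})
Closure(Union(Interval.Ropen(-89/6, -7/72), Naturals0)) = Union(Complement(Naturals0, Interval.open(-89/6, -7/72)), Interval(-89/6, -7/72), Naturals0)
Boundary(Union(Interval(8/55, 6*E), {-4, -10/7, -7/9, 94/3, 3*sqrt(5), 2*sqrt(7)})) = {-4, -10/7, -7/9, 8/55, 94/3, 6*E}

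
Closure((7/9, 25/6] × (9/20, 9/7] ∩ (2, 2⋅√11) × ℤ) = [2, 25/6] × {1}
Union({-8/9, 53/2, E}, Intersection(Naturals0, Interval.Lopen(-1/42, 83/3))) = Union({-8/9, 53/2, E}, Range(0, 28, 1))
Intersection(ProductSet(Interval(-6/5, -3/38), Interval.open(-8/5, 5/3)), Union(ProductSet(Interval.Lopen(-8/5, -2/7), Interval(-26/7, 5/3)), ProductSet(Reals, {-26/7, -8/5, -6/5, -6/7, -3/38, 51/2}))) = Union(ProductSet(Interval(-6/5, -2/7), Interval.open(-8/5, 5/3)), ProductSet(Interval(-6/5, -3/38), {-6/5, -6/7, -3/38}))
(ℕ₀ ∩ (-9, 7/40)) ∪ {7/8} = {0} ∪ {7/8}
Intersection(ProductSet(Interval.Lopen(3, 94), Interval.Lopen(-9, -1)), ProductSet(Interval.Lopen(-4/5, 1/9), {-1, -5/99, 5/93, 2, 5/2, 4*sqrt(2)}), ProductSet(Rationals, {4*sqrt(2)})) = EmptySet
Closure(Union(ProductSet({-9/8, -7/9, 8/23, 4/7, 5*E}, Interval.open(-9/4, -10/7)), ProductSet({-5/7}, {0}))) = Union(ProductSet({-5/7}, {0}), ProductSet({-9/8, -7/9, 8/23, 4/7, 5*E}, Interval(-9/4, -10/7)))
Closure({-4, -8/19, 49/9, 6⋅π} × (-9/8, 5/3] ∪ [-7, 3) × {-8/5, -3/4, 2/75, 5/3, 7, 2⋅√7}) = ({-4, -8/19, 49/9, 6⋅π} × [-9/8, 5/3]) ∪ ([-7, 3] × {-8/5, -3/4, 2/75, 5/3, 7, 2⋅√7})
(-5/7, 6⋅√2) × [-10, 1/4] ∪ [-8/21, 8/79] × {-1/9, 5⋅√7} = ([-8/21, 8/79] × {-1/9, 5⋅√7}) ∪ ((-5/7, 6⋅√2) × [-10, 1/4])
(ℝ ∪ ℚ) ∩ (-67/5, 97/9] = (-67/5, 97/9]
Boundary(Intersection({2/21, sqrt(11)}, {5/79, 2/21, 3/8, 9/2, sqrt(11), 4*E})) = {2/21, sqrt(11)}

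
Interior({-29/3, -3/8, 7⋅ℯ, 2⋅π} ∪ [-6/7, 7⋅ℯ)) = (-6/7, 7⋅ℯ)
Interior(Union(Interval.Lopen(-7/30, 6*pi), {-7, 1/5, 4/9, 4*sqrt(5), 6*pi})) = Interval.open(-7/30, 6*pi)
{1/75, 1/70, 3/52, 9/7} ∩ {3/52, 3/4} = {3/52}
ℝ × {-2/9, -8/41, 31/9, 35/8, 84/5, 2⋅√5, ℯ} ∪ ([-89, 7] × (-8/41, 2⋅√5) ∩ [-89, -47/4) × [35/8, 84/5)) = (ℝ × {-2/9, -8/41, 31/9, 35/8, 84/5, 2⋅√5, ℯ}) ∪ ([-89, -47/4) × [35/8, 2⋅√5))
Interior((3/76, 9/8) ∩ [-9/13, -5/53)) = ∅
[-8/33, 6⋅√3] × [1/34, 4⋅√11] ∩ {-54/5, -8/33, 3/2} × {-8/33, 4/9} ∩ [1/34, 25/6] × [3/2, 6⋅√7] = ∅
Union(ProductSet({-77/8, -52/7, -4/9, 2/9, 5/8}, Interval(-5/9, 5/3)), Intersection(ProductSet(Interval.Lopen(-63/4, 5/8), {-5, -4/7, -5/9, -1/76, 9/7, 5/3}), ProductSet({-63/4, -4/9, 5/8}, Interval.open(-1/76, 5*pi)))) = ProductSet({-77/8, -52/7, -4/9, 2/9, 5/8}, Interval(-5/9, 5/3))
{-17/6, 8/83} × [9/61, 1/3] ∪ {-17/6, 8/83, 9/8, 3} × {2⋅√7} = ({-17/6, 8/83} × [9/61, 1/3]) ∪ ({-17/6, 8/83, 9/8, 3} × {2⋅√7})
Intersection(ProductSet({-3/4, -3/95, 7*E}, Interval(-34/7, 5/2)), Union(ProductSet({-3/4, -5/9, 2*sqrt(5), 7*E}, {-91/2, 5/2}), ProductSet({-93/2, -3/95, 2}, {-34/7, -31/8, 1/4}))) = Union(ProductSet({-3/95}, {-34/7, -31/8, 1/4}), ProductSet({-3/4, 7*E}, {5/2}))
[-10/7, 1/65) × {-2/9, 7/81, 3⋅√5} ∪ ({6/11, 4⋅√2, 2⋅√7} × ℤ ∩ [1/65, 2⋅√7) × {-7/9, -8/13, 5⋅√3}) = [-10/7, 1/65) × {-2/9, 7/81, 3⋅√5}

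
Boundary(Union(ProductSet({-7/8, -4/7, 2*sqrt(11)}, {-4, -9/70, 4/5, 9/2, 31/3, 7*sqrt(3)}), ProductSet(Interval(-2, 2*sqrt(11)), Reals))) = ProductSet({-2, 2*sqrt(11)}, Reals)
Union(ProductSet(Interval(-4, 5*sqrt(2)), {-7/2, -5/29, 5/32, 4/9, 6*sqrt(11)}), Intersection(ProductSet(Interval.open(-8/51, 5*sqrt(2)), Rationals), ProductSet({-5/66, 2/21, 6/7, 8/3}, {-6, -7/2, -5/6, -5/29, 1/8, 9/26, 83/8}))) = Union(ProductSet({-5/66, 2/21, 6/7, 8/3}, {-6, -7/2, -5/6, -5/29, 1/8, 9/26, 83/8}), ProductSet(Interval(-4, 5*sqrt(2)), {-7/2, -5/29, 5/32, 4/9, 6*sqrt(11)}))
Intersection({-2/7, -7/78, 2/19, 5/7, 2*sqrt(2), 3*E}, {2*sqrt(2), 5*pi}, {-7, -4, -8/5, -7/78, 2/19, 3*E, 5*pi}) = EmptySet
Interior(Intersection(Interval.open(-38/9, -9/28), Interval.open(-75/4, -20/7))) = Interval.open(-38/9, -20/7)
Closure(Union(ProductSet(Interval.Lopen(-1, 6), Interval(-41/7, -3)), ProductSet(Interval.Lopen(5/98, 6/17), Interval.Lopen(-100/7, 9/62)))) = Union(ProductSet({5/98, 6/17}, Union(Interval(-100/7, -41/7), Interval(-3, 9/62))), ProductSet(Interval(-1, 6), Interval(-41/7, -3)), ProductSet(Interval(5/98, 6/17), {-100/7, 9/62}), ProductSet(Interval.Lopen(5/98, 6/17), Interval.Lopen(-100/7, 9/62)))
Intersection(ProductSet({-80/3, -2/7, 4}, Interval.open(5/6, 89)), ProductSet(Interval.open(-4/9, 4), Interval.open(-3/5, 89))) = ProductSet({-2/7}, Interval.open(5/6, 89))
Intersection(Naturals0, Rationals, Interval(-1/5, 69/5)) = Range(0, 14, 1)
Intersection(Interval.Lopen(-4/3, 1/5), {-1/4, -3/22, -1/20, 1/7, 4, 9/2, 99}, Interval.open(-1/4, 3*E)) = {-3/22, -1/20, 1/7}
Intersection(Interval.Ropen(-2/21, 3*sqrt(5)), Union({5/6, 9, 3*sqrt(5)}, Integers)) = Union({5/6}, Range(0, 7, 1))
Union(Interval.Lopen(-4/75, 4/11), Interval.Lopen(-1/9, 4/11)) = Interval.Lopen(-1/9, 4/11)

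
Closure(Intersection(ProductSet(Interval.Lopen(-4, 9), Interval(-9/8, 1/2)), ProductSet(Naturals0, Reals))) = ProductSet(Range(0, 10, 1), Interval(-9/8, 1/2))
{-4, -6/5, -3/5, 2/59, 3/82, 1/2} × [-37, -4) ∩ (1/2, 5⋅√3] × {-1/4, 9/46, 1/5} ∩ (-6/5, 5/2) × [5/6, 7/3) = ∅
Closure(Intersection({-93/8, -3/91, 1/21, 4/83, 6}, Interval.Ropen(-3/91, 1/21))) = {-3/91}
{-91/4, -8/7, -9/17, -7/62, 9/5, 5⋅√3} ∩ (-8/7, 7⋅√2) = {-9/17, -7/62, 9/5, 5⋅√3}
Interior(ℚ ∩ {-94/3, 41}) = ∅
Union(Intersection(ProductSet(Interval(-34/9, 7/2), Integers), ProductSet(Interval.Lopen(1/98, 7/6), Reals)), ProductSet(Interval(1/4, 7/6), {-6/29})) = Union(ProductSet(Interval.Lopen(1/98, 7/6), Integers), ProductSet(Interval(1/4, 7/6), {-6/29}))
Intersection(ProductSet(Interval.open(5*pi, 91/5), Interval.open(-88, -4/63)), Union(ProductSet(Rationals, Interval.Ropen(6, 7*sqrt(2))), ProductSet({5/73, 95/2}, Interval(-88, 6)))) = EmptySet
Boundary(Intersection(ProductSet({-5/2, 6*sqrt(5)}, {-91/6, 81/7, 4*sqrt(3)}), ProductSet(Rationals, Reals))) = ProductSet({-5/2}, {-91/6, 81/7, 4*sqrt(3)})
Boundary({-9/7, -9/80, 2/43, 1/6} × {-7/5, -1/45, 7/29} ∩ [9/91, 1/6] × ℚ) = {1/6} × {-7/5, -1/45, 7/29}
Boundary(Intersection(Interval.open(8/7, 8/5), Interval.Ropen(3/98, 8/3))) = {8/7, 8/5}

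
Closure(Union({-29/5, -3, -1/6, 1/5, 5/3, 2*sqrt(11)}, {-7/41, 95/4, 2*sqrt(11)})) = {-29/5, -3, -7/41, -1/6, 1/5, 5/3, 95/4, 2*sqrt(11)}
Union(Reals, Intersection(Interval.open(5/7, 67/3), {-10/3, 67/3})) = Reals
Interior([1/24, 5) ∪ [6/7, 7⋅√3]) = (1/24, 7⋅√3)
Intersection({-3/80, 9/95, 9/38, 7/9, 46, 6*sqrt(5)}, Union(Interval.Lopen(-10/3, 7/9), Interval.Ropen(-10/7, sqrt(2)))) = {-3/80, 9/95, 9/38, 7/9}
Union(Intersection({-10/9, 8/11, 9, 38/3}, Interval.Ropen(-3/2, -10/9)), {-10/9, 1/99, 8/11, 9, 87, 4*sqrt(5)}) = {-10/9, 1/99, 8/11, 9, 87, 4*sqrt(5)}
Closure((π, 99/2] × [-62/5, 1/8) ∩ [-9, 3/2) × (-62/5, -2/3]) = ∅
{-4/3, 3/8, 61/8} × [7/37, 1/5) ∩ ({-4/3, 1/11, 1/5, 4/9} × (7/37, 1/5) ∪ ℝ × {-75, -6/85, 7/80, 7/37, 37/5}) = ({-4/3, 3/8, 61/8} × {7/37}) ∪ ({-4/3} × (7/37, 1/5))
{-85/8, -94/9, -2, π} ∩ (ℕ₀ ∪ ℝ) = {-85/8, -94/9, -2, π}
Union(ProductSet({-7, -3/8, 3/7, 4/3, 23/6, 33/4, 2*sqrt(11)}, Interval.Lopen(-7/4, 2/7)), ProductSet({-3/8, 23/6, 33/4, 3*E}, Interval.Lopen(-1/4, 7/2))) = Union(ProductSet({-3/8, 23/6, 33/4, 3*E}, Interval.Lopen(-1/4, 7/2)), ProductSet({-7, -3/8, 3/7, 4/3, 23/6, 33/4, 2*sqrt(11)}, Interval.Lopen(-7/4, 2/7)))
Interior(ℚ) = ∅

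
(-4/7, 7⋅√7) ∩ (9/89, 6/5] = (9/89, 6/5]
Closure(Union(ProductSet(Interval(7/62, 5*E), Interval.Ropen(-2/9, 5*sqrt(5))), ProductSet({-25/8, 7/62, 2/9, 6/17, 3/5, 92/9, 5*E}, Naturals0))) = Union(ProductSet({-25/8, 7/62, 2/9, 6/17, 3/5, 92/9, 5*E}, Union(Complement(Naturals0, Interval.open(-2/9, 5*sqrt(5))), Naturals0)), ProductSet(Interval(7/62, 5*E), Interval(-2/9, 5*sqrt(5))))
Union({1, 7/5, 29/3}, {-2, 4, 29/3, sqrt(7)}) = {-2, 1, 7/5, 4, 29/3, sqrt(7)}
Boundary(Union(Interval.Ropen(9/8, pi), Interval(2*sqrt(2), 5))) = {9/8, 5}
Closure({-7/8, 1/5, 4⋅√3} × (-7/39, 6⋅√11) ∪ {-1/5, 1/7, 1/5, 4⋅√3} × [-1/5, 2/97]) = ({-1/5, 1/7, 1/5, 4⋅√3} × [-1/5, 2/97]) ∪ ({-7/8, 1/5, 4⋅√3} × [-7/39, 6⋅√11])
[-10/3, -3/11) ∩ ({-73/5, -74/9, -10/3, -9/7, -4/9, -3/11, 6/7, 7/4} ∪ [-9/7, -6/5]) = {-10/3, -4/9} ∪ [-9/7, -6/5]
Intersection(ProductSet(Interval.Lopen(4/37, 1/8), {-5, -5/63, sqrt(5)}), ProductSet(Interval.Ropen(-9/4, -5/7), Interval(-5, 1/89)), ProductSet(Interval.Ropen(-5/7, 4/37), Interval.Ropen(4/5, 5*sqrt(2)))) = EmptySet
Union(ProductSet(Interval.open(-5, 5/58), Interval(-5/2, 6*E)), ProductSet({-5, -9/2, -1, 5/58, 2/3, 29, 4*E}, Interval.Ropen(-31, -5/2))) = Union(ProductSet({-5, -9/2, -1, 5/58, 2/3, 29, 4*E}, Interval.Ropen(-31, -5/2)), ProductSet(Interval.open(-5, 5/58), Interval(-5/2, 6*E)))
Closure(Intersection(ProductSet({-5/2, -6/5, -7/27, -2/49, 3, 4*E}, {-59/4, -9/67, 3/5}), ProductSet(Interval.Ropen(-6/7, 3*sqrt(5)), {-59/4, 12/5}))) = ProductSet({-7/27, -2/49, 3}, {-59/4})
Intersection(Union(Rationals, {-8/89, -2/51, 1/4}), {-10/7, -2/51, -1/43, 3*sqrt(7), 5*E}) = {-10/7, -2/51, -1/43}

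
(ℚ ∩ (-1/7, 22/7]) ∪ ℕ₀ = ℕ₀ ∪ (ℚ ∩ (-1/7, 22/7])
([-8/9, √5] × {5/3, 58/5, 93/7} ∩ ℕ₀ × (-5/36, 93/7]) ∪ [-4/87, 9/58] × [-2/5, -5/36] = ({0, 1, 2} × {5/3, 58/5, 93/7}) ∪ ([-4/87, 9/58] × [-2/5, -5/36])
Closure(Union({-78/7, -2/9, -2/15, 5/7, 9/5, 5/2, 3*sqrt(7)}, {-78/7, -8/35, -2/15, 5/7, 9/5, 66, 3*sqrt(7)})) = {-78/7, -8/35, -2/9, -2/15, 5/7, 9/5, 5/2, 66, 3*sqrt(7)}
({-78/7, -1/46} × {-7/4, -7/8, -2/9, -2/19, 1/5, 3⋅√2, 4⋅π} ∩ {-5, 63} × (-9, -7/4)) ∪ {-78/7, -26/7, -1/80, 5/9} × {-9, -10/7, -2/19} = {-78/7, -26/7, -1/80, 5/9} × {-9, -10/7, -2/19}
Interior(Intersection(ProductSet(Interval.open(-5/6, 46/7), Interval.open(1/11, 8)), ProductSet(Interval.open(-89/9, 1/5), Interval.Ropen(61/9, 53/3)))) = ProductSet(Interval.open(-5/6, 1/5), Interval.open(61/9, 8))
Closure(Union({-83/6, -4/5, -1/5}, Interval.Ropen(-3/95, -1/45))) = Union({-83/6, -4/5, -1/5}, Interval(-3/95, -1/45))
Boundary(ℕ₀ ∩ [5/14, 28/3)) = {1, 2, …, 9}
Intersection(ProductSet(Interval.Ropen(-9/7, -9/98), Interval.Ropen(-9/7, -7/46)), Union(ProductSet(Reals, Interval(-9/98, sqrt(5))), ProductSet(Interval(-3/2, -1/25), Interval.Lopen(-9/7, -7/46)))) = ProductSet(Interval.Ropen(-9/7, -9/98), Interval.open(-9/7, -7/46))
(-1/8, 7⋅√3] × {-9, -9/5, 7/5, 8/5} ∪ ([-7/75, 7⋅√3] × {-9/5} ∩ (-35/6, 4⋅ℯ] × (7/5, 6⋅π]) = (-1/8, 7⋅√3] × {-9, -9/5, 7/5, 8/5}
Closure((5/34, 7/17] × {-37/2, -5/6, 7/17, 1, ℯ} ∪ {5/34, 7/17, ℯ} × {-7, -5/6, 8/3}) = ({5/34, 7/17, ℯ} × {-7, -5/6, 8/3}) ∪ ([5/34, 7/17] × {-37/2, -5/6, 7/17, 1, ℯ})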